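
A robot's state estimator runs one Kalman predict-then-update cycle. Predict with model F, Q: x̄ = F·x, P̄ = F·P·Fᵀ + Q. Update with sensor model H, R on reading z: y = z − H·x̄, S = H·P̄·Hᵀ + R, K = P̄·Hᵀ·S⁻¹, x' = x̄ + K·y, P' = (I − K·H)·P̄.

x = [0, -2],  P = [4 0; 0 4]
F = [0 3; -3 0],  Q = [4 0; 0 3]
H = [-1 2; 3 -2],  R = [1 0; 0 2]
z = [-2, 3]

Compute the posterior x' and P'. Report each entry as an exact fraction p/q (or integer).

x' = [1018/2587, -831/995]
P' = [1880/2587 120/199; 120/199 663/995]

x̄ = F·x = [-6, 0]
P̄ = F·P·Fᵀ + Q = [40 0; 0 39]
y = z − H·x̄ = [-8, 21]
S = H·P̄·Hᵀ + R = [197 -276; -276 518]
K = P̄·Hᵀ·S⁻¹ = [1240/2587 1260/2587; 726/995 237/995]
x' = x̄ + K·y = [1018/2587, -831/995]
P' = (I − K·H)·P̄ = [1880/2587 120/199; 120/199 663/995]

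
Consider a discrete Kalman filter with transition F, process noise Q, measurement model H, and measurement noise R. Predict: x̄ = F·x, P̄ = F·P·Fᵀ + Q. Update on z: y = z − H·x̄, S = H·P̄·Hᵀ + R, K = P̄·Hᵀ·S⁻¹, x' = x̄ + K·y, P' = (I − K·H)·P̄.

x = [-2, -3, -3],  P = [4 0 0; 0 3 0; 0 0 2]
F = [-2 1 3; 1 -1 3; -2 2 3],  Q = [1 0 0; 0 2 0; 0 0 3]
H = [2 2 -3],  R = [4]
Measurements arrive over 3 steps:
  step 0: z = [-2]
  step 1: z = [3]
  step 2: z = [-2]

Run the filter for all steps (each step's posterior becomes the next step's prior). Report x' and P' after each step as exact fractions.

step 0: x' = [-1774/233, -2032/233, -2386/233], P' = [7954/233 3311/233 7550/233; 3311/233 3155/233 4236/233; 7550/233 4236/233 7936/233]
step 1: x' = [-4365574/192063, -4333438/192063, -5987723/192063], P' = [20760088/192063 20875396/192063 27724904/192063; 20875396/192063 23291359/192063 29292122/192063; 27724904/192063 29292122/192063 37973320/192063]
step 2: x' = [-4569271415/129531217, -4731961723/129531217, -6102413666/129531217], P' = [90887257618/129531217 93240477483/129531217 122622104630/129531217; 93240477483/129531217 97126968375/129531217 126701895004/129531217; 122622104630/129531217 126701895004/129531217 166046924848/129531217]

step 0: x̄ = F·x = [-8, -8, -11]
step 0: P̄ = F·P·Fᵀ + Q = [38 7 40; 7 27 4; 40 4 49]
step 0: y = z − H·x̄ = [-3]
step 0: S = H·P̄·Hᵀ + R = [233]
step 0: K = P̄·Hᵀ·S⁻¹ = [-30/233; 56/233; -59/233]
step 0: x' = x̄ + K·y = [-1774/233, -2032/233, -2386/233]
step 0: P' = (I − K·H)·P̄ = [7954/233 3311/233 7550/233; 3311/233 3155/233 4236/233; 7550/233 4236/233 7936/233]
step 1: x̄ = F·x = [-5642/233, -6900/233, -7674/233]
step 1: P̄ = F·P·Fᵀ + Q = [28200/233 39644/233 37208/233; 39644/233 96261/233 52508/233; 37208/233 52508/233 50303/233]
step 1: y = z − H·x̄ = [2761/233]
step 1: S = H·P̄·Hᵀ + R = [192063/233]
step 1: K = P̄·Hᵀ·S⁻¹ = [24064/192063; 114286/192063; 28523/192063]
step 1: x' = x̄ + K·y = [-4365574/192063, -4333438/192063, -5987723/192063]
step 1: P' = (I − K·H)·P̄ = [20760088/192063 20875396/192063 27724904/192063; 20875396/192063 23291359/192063 29292122/192063; 27724904/192063 29292122/192063 37973320/192063]
step 2: x̄ = F·x = [-13565459/192063, -5998435/64021, -5966299/64021]
step 2: P̄ = F·P·Fᵀ + Q = [207835954/192063 85466607/64021 92353608/64021; 85466607/64021 111680451/64021 113953408/64021; 92353608/64021 113953408/64021 123448435/64021]
step 2: y = z − H·x̄ = [9040711/192063]
step 2: S = H·P̄·Hᵀ + R = [129531217/192063]
step 2: K = P̄·Hᵀ·S⁻¹ = [97289078/129531217; 157301676/129531217; 126806181/129531217]
step 2: x' = x̄ + K·y = [-4569271415/129531217, -4731961723/129531217, -6102413666/129531217]
step 2: P' = (I − K·H)·P̄ = [90887257618/129531217 93240477483/129531217 122622104630/129531217; 93240477483/129531217 97126968375/129531217 126701895004/129531217; 122622104630/129531217 126701895004/129531217 166046924848/129531217]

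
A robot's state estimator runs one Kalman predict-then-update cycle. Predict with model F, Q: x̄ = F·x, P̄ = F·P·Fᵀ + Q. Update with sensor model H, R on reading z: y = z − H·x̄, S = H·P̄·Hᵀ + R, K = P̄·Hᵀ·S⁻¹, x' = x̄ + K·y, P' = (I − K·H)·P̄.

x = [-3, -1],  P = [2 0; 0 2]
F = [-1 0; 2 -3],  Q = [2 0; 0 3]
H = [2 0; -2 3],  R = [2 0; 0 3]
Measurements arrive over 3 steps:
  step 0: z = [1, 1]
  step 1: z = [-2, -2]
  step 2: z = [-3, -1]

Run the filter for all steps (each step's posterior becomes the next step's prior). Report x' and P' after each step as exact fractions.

step 0: x' = [197/269, 431/538], P' = [114/269 147/538; 147/538 1087/2152]
step 1: x' = [-689281/734579, -935396/734579], P' = [295530/734579 186408/734579; 186408/734579 349473/734579]
step 2: x' = [-231107179/244544707, -196786576/244544707], P' = [98126112/244544707 61792524/244544707; 61792524/244544707 116029374/244544707]

step 0: x̄ = F·x = [3, -3]
step 0: P̄ = F·P·Fᵀ + Q = [4 -4; -4 29]
step 0: y = z − H·x̄ = [-5, 16]
step 0: S = H·P̄·Hᵀ + R = [18 -40; -40 328]
step 0: K = P̄·Hᵀ·S⁻¹ = [114/269 -5/538; 147/538 695/2152]
step 0: x' = x̄ + K·y = [197/269, 431/538]
step 0: P' = (I − K·H)·P̄ = [114/269 147/538; 147/538 1087/2152]
step 1: x̄ = F·x = [-197/269, -505/538]
step 1: P̄ = F·P·Fᵀ + Q = [652/269 -15/538; -15/538 12831/2152]
step 1: y = z − H·x̄ = [-144/269, -349/538]
step 1: S = H·P̄·Hᵀ + R = [3146/269 -2653/269; -2653/269 143519/2152]
step 1: K = P̄·Hᵀ·S⁻¹ = [295530/734579 -10612/734579; 186408/734579 225201/734579]
step 1: x' = x̄ + K·y = [-689281/734579, -935396/734579]
step 1: P' = (I − K·H)·P̄ = [295530/734579 186408/734579; 186408/734579 349473/734579]
step 2: x̄ = F·x = [689281/734579, 1427626/734579]
step 2: P̄ = F·P·Fᵀ + Q = [1764688/734579 -31836/734579; -31836/734579 4294218/734579]
step 2: y = z − H·x̄ = [-3582299/734579, -3638895/734579]
step 2: S = H·P̄·Hᵀ + R = [8527910/734579 -7249768/734579; -7249768/734579 48292483/734579]
step 2: K = P̄·Hᵀ·S⁻¹ = [98126112/244544707 -3624884/244544707; 61792524/244544707 74834358/244544707]
step 2: x' = x̄ + K·y = [-231107179/244544707, -196786576/244544707]
step 2: P' = (I − K·H)·P̄ = [98126112/244544707 61792524/244544707; 61792524/244544707 116029374/244544707]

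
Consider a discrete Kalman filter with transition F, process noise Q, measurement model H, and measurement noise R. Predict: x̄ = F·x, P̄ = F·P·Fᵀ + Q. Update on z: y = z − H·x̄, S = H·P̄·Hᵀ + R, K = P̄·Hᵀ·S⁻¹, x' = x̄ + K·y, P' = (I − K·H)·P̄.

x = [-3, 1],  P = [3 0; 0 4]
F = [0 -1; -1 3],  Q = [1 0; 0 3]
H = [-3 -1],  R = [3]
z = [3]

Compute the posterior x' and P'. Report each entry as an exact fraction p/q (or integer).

x̄ = F·x = [-1, 6]
P̄ = F·P·Fᵀ + Q = [5 -12; -12 42]
y = z − H·x̄ = [6]
S = H·P̄·Hᵀ + R = [18]
K = P̄·Hᵀ·S⁻¹ = [-1/6; -1/3]
x' = x̄ + K·y = [-2, 4]
P' = (I − K·H)·P̄ = [9/2 -13; -13 40]

x' = [-2, 4]
P' = [9/2 -13; -13 40]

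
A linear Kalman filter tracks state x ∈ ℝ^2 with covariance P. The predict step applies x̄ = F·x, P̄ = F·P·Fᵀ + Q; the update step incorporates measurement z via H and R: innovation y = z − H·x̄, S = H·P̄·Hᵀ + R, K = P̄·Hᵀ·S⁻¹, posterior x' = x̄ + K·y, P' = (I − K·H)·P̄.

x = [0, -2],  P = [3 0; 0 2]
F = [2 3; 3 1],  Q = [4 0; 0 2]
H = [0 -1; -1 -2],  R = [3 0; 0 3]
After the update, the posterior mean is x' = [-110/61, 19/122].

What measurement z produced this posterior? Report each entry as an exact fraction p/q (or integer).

z = [1, 1]

x̄ = F·x = [-6, -2]
P̄ = F·P·Fᵀ + Q = [34 24; 24 31]
S = H·P̄·Hᵀ + R = [34 86; 86 257]
K = P̄·Hᵀ·S⁻¹ = [442/671 -362/671; -571/1342 -129/671]
x' − x̄ = [256/61, 263/122] = K·y
y = (KᵀK)⁻¹·Kᵀ·(x' − x̄) = [-1, -9]
z = y + H·x̄ = [-1, -9] + [2, 10] = [1, 1]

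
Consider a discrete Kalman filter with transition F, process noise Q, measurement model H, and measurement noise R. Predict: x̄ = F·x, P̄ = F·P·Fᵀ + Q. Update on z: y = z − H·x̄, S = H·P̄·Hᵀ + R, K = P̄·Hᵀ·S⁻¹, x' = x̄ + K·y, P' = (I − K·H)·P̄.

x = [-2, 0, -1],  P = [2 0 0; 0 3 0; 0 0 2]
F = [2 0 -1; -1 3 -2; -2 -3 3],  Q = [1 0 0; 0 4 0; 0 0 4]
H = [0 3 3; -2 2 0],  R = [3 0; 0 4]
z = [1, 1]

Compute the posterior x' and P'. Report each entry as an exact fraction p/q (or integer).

x' = [-3979/6610, -129/6610, 2567/6610]
P' = [13386/3305 13291/3305 -13813/3305; 13291/3305 16416/3305 -16918/3305; -13813/3305 -16918/3305 18504/3305]

x̄ = F·x = [-3, 4, 1]
P̄ = F·P·Fᵀ + Q = [11 0 -14; 0 41 -35; -14 -35 57]
y = z − H·x̄ = [-14, -13]
S = H·P̄·Hᵀ + R = [255 120; 120 212]
K = P̄·Hᵀ·S⁻¹ = [-522/3305 -19/1322; -502/3305 625/1322; 1586/3305 -621/1322]
x' = x̄ + K·y = [-3979/6610, -129/6610, 2567/6610]
P' = (I − K·H)·P̄ = [13386/3305 13291/3305 -13813/3305; 13291/3305 16416/3305 -16918/3305; -13813/3305 -16918/3305 18504/3305]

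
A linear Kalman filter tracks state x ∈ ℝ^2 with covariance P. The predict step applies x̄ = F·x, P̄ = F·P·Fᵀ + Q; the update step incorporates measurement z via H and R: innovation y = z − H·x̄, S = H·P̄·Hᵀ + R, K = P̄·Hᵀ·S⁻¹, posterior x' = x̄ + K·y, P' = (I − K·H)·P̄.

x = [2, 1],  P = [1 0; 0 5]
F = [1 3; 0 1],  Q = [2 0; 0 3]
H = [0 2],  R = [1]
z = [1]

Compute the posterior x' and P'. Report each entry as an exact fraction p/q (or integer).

x' = [45/11, 17/33]
P' = [228/11 5/11; 5/11 8/33]

x̄ = F·x = [5, 1]
P̄ = F·P·Fᵀ + Q = [48 15; 15 8]
y = z − H·x̄ = [-1]
S = H·P̄·Hᵀ + R = [33]
K = P̄·Hᵀ·S⁻¹ = [10/11; 16/33]
x' = x̄ + K·y = [45/11, 17/33]
P' = (I − K·H)·P̄ = [228/11 5/11; 5/11 8/33]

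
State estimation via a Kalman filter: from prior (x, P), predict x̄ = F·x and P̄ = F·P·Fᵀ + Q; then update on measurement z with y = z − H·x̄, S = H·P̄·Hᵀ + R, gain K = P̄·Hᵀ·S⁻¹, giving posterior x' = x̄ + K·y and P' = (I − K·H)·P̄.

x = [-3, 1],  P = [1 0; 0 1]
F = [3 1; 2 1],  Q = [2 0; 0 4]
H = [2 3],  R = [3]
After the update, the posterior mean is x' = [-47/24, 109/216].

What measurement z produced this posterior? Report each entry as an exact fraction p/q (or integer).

z = [-2]

x̄ = F·x = [-8, -5]
P̄ = F·P·Fᵀ + Q = [12 7; 7 9]
S = H·P̄·Hᵀ + R = [216]
K = P̄·Hᵀ·S⁻¹ = [5/24; 41/216]
x' − x̄ = [145/24, 1189/216] = K·y
y = (KᵀK)⁻¹·Kᵀ·(x' − x̄) = [29]
z = y + H·x̄ = [29] + [-31] = [-2]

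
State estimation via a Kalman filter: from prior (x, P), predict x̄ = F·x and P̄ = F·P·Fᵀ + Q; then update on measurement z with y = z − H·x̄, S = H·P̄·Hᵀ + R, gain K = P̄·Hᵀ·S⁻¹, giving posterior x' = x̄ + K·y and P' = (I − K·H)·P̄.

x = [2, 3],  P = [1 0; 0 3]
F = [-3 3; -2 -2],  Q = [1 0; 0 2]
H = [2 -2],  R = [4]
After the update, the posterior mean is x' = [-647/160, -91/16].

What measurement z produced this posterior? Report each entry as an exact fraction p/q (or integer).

z = [3]

x̄ = F·x = [3, -10]
P̄ = F·P·Fᵀ + Q = [37 -12; -12 18]
S = H·P̄·Hᵀ + R = [320]
K = P̄·Hᵀ·S⁻¹ = [49/160; -3/16]
x' − x̄ = [-1127/160, 69/16] = K·y
y = (KᵀK)⁻¹·Kᵀ·(x' − x̄) = [-23]
z = y + H·x̄ = [-23] + [26] = [3]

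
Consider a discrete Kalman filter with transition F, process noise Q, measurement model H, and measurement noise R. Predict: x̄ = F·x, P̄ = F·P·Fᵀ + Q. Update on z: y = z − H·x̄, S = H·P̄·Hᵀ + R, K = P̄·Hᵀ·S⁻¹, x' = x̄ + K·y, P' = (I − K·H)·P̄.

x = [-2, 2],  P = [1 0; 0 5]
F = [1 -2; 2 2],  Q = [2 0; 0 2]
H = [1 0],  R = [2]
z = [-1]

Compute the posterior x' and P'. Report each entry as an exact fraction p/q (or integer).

x̄ = F·x = [-6, 0]
P̄ = F·P·Fᵀ + Q = [23 -18; -18 26]
y = z − H·x̄ = [5]
S = H·P̄·Hᵀ + R = [25]
K = P̄·Hᵀ·S⁻¹ = [23/25; -18/25]
x' = x̄ + K·y = [-7/5, -18/5]
P' = (I − K·H)·P̄ = [46/25 -36/25; -36/25 326/25]

x' = [-7/5, -18/5]
P' = [46/25 -36/25; -36/25 326/25]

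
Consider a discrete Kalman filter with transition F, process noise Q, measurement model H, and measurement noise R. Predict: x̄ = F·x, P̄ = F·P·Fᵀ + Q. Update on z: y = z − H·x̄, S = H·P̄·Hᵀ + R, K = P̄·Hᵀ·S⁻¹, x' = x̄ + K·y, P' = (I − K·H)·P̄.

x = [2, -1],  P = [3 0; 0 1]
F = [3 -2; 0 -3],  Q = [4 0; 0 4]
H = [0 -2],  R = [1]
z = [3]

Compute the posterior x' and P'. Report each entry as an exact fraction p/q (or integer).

x̄ = F·x = [8, 3]
P̄ = F·P·Fᵀ + Q = [35 6; 6 13]
y = z − H·x̄ = [9]
S = H·P̄·Hᵀ + R = [53]
K = P̄·Hᵀ·S⁻¹ = [-12/53; -26/53]
x' = x̄ + K·y = [316/53, -75/53]
P' = (I − K·H)·P̄ = [1711/53 6/53; 6/53 13/53]

x' = [316/53, -75/53]
P' = [1711/53 6/53; 6/53 13/53]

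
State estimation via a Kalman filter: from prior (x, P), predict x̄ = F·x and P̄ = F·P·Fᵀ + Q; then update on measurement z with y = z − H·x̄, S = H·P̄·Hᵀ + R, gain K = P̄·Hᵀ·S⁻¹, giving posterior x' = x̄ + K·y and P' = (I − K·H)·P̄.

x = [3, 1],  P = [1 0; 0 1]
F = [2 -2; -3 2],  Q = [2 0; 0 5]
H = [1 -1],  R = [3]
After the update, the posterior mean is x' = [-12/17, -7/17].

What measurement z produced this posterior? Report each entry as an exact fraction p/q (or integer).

z = [-1]

x̄ = F·x = [4, -7]
P̄ = F·P·Fᵀ + Q = [10 -10; -10 18]
S = H·P̄·Hᵀ + R = [51]
K = P̄·Hᵀ·S⁻¹ = [20/51; -28/51]
x' − x̄ = [-80/17, 112/17] = K·y
y = (KᵀK)⁻¹·Kᵀ·(x' − x̄) = [-12]
z = y + H·x̄ = [-12] + [11] = [-1]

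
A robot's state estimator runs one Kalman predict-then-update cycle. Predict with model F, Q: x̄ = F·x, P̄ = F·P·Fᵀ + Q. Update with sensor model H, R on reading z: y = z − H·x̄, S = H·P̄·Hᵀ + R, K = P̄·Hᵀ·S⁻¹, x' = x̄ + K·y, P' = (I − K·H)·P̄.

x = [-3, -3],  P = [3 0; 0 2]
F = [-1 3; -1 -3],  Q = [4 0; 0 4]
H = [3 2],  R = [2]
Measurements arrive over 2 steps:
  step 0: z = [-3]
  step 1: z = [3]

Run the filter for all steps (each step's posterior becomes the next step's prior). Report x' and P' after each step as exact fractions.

step 0: x̄ = F·x = [-6, 12]
step 0: P̄ = F·P·Fᵀ + Q = [25 -15; -15 25]
step 0: y = z − H·x̄ = [-9]
step 0: S = H·P̄·Hᵀ + R = [147]
step 0: K = P̄·Hᵀ·S⁻¹ = [15/49; 5/147]
step 0: x' = x̄ + K·y = [-429/49, 573/49]
step 0: P' = (I − K·H)·P̄ = [550/49 -810/49; -810/49 3650/147]
step 1: x̄ = F·x = [2148/49, -1290/49]
step 1: P̄ = F·P·Fᵀ + Q = [16556/49 -10400/49; -10400/49 6836/49]
step 1: y = z − H·x̄ = [-531/7]
step 1: S = H·P̄·Hᵀ + R = [1054]
step 1: K = P̄·Hᵀ·S⁻¹ = [2062/3689; -1252/3689]
step 1: x' = x̄ + K·y = [37074/25823, -15018/25823]
step 1: P' = (I − K·H)·P̄ = [221324/25823 -317552/25823; -317552/25823 467564/25823]

step 0: x' = [-429/49, 573/49], P' = [550/49 -810/49; -810/49 3650/147]
step 1: x' = [37074/25823, -15018/25823], P' = [221324/25823 -317552/25823; -317552/25823 467564/25823]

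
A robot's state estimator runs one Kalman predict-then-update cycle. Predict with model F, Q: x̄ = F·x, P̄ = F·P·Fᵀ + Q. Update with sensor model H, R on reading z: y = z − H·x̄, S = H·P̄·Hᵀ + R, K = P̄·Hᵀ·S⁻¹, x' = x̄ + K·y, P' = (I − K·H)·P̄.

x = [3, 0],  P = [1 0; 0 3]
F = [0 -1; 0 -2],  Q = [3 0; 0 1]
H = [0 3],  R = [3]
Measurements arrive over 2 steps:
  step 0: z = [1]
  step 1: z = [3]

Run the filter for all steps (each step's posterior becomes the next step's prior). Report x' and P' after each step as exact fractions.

step 0: x̄ = F·x = [0, 0]
step 0: P̄ = F·P·Fᵀ + Q = [6 6; 6 13]
step 0: y = z − H·x̄ = [1]
step 0: S = H·P̄·Hᵀ + R = [120]
step 0: K = P̄·Hᵀ·S⁻¹ = [3/20; 13/40]
step 0: x' = x̄ + K·y = [3/20, 13/40]
step 0: P' = (I − K·H)·P̄ = [33/10 3/20; 3/20 13/40]
step 1: x̄ = F·x = [-13/40, -13/20]
step 1: P̄ = F·P·Fᵀ + Q = [133/40 13/20; 13/20 23/10]
step 1: y = z − H·x̄ = [99/20]
step 1: S = H·P̄·Hᵀ + R = [237/10]
step 1: K = P̄·Hᵀ·S⁻¹ = [13/158; 23/79]
step 1: x' = x̄ + K·y = [13/158, 125/158]
step 1: P' = (I − K·H)·P̄ = [250/79 13/158; 13/158 23/79]

step 0: x' = [3/20, 13/40], P' = [33/10 3/20; 3/20 13/40]
step 1: x' = [13/158, 125/158], P' = [250/79 13/158; 13/158 23/79]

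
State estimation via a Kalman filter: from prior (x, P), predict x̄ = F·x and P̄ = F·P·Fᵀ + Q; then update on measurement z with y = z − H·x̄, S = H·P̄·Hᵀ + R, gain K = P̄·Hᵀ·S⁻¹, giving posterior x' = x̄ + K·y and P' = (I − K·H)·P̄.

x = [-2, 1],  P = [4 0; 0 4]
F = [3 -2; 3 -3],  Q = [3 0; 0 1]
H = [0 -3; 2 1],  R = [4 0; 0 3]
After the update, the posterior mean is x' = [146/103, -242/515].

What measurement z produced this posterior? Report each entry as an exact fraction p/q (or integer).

z = [2, 3]

x̄ = F·x = [-8, -9]
P̄ = F·P·Fᵀ + Q = [55 60; 60 73]
S = H·P̄·Hᵀ + R = [661 -579; -579 536]
K = P̄·Hᵀ·S⁻¹ = [390/3811 1630/3811; -5637/19055 772/19055]
x' − x̄ = [970/103, 4393/515] = K·y
y = (KᵀK)⁻¹·Kᵀ·(x' − x̄) = [-25, 28]
z = y + H·x̄ = [-25, 28] + [27, -25] = [2, 3]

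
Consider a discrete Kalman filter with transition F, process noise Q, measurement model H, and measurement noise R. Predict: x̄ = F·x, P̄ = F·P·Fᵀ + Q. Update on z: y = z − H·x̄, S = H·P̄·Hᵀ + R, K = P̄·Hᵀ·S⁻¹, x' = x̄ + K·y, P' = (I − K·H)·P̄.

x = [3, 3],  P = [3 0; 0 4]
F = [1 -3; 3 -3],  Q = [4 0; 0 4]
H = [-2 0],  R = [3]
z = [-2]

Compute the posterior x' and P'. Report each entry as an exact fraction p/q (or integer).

x̄ = F·x = [-6, 0]
P̄ = F·P·Fᵀ + Q = [43 45; 45 67]
y = z − H·x̄ = [-14]
S = H·P̄·Hᵀ + R = [175]
K = P̄·Hᵀ·S⁻¹ = [-86/175; -18/35]
x' = x̄ + K·y = [22/25, 36/5]
P' = (I − K·H)·P̄ = [129/175 27/35; 27/35 145/7]

x' = [22/25, 36/5]
P' = [129/175 27/35; 27/35 145/7]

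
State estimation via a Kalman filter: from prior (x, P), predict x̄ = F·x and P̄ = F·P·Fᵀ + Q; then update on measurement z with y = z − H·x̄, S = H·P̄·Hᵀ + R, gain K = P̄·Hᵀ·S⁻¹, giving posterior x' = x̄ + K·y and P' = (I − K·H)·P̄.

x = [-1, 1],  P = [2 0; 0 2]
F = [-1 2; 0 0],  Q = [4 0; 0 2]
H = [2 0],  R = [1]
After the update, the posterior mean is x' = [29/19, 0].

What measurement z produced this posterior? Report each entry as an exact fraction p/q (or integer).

x̄ = F·x = [3, 0]
P̄ = F·P·Fᵀ + Q = [14 0; 0 2]
S = H·P̄·Hᵀ + R = [57]
K = P̄·Hᵀ·S⁻¹ = [28/57; 0]
x' − x̄ = [-28/19, 0] = K·y
y = (KᵀK)⁻¹·Kᵀ·(x' − x̄) = [-3]
z = y + H·x̄ = [-3] + [6] = [3]

z = [3]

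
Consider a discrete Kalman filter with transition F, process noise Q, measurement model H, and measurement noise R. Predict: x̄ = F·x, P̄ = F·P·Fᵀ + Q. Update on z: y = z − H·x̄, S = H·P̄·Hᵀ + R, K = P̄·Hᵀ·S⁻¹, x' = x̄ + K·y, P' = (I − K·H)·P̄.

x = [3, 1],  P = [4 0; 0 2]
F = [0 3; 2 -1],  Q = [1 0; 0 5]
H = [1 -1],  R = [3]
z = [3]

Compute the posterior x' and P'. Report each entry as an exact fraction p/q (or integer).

x' = [296/57, 140/57]
P' = [458/57 383/57; 383/57 470/57]

x̄ = F·x = [3, 5]
P̄ = F·P·Fᵀ + Q = [19 -6; -6 23]
y = z − H·x̄ = [5]
S = H·P̄·Hᵀ + R = [57]
K = P̄·Hᵀ·S⁻¹ = [25/57; -29/57]
x' = x̄ + K·y = [296/57, 140/57]
P' = (I − K·H)·P̄ = [458/57 383/57; 383/57 470/57]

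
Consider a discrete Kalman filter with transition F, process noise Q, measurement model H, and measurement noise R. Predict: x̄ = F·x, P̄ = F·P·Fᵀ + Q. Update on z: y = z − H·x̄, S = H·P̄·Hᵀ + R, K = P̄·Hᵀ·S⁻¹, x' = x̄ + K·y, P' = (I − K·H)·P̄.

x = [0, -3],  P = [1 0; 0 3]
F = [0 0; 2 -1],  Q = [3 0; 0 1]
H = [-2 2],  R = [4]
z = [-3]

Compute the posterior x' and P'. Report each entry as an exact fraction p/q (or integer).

x' = [9/8, 0]
P' = [9/4 2; 2 8/3]

x̄ = F·x = [0, 3]
P̄ = F·P·Fᵀ + Q = [3 0; 0 8]
y = z − H·x̄ = [-9]
S = H·P̄·Hᵀ + R = [48]
K = P̄·Hᵀ·S⁻¹ = [-1/8; 1/3]
x' = x̄ + K·y = [9/8, 0]
P' = (I − K·H)·P̄ = [9/4 2; 2 8/3]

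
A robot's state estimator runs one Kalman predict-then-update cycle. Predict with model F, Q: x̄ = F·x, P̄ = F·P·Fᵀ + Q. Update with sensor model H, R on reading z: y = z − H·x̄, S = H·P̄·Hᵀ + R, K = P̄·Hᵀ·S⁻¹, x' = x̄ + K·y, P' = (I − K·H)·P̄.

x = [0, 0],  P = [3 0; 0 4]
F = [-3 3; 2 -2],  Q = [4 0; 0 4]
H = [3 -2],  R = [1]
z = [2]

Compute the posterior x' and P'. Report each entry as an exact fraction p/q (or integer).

x̄ = F·x = [0, 0]
P̄ = F·P·Fᵀ + Q = [67 -42; -42 32]
y = z − H·x̄ = [2]
S = H·P̄·Hᵀ + R = [1236]
K = P̄·Hᵀ·S⁻¹ = [95/412; -95/618]
x' = x̄ + K·y = [95/206, -95/309]
P' = (I − K·H)·P̄ = [529/412 373/206; 373/206 863/309]

x' = [95/206, -95/309]
P' = [529/412 373/206; 373/206 863/309]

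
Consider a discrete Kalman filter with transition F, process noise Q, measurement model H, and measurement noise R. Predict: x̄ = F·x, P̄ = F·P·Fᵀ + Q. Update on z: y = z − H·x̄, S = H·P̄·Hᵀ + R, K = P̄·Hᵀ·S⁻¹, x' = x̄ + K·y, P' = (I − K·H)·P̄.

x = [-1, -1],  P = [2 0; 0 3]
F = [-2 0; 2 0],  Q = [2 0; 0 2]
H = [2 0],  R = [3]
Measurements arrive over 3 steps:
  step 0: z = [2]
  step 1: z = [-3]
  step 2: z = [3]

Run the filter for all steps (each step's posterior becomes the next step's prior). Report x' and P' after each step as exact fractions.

step 0: x' = [46/43, -54/43], P' = [30/43 -24/43; -24/43 174/43]
step 1: x' = [-1512/953, 1732/953], P' = [618/953 -360/953; -360/953 3226/953]
step 2: x' = [35340/20371, -48096/20371], P' = [13134/20371 -7416/20371; -7416/20371 67934/20371]

step 0: x̄ = F·x = [2, -2]
step 0: P̄ = F·P·Fᵀ + Q = [10 -8; -8 10]
step 0: y = z − H·x̄ = [-2]
step 0: S = H·P̄·Hᵀ + R = [43]
step 0: K = P̄·Hᵀ·S⁻¹ = [20/43; -16/43]
step 0: x' = x̄ + K·y = [46/43, -54/43]
step 0: P' = (I − K·H)·P̄ = [30/43 -24/43; -24/43 174/43]
step 1: x̄ = F·x = [-92/43, 92/43]
step 1: P̄ = F·P·Fᵀ + Q = [206/43 -120/43; -120/43 206/43]
step 1: y = z − H·x̄ = [55/43]
step 1: S = H·P̄·Hᵀ + R = [953/43]
step 1: K = P̄·Hᵀ·S⁻¹ = [412/953; -240/953]
step 1: x' = x̄ + K·y = [-1512/953, 1732/953]
step 1: P' = (I − K·H)·P̄ = [618/953 -360/953; -360/953 3226/953]
step 2: x̄ = F·x = [3024/953, -3024/953]
step 2: P̄ = F·P·Fᵀ + Q = [4378/953 -2472/953; -2472/953 4378/953]
step 2: y = z − H·x̄ = [-3189/953]
step 2: S = H·P̄·Hᵀ + R = [20371/953]
step 2: K = P̄·Hᵀ·S⁻¹ = [8756/20371; -4944/20371]
step 2: x' = x̄ + K·y = [35340/20371, -48096/20371]
step 2: P' = (I − K·H)·P̄ = [13134/20371 -7416/20371; -7416/20371 67934/20371]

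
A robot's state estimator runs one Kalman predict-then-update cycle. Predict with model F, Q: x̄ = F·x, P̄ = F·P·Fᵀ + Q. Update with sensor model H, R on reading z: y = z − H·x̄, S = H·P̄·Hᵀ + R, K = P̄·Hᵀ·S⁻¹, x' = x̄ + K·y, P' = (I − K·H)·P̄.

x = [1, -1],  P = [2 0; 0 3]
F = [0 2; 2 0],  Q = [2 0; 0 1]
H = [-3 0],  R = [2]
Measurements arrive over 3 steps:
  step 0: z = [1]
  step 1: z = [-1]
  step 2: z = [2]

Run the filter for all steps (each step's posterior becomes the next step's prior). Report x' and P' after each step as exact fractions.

step 0: x̄ = F·x = [-2, 2]
step 0: P̄ = F·P·Fᵀ + Q = [14 0; 0 9]
step 0: y = z − H·x̄ = [-5]
step 0: S = H·P̄·Hᵀ + R = [128]
step 0: K = P̄·Hᵀ·S⁻¹ = [-21/64; 0]
step 0: x' = x̄ + K·y = [-23/64, 2]
step 0: P' = (I − K·H)·P̄ = [7/32 0; 0 9]
step 1: x̄ = F·x = [4, -23/32]
step 1: P̄ = F·P·Fᵀ + Q = [38 0; 0 15/8]
step 1: y = z − H·x̄ = [11]
step 1: S = H·P̄·Hᵀ + R = [344]
step 1: K = P̄·Hᵀ·S⁻¹ = [-57/172; 0]
step 1: x' = x̄ + K·y = [61/172, -23/32]
step 1: P' = (I − K·H)·P̄ = [19/86 0; 0 15/8]
step 2: x̄ = F·x = [-23/16, 61/86]
step 2: P̄ = F·P·Fᵀ + Q = [19/2 0; 0 81/43]
step 2: y = z − H·x̄ = [-37/16]
step 2: S = H·P̄·Hᵀ + R = [175/2]
step 2: K = P̄·Hᵀ·S⁻¹ = [-57/175; 0]
step 2: x' = x̄ + K·y = [-479/700, 61/86]
step 2: P' = (I − K·H)·P̄ = [38/175 0; 0 81/43]

step 0: x' = [-23/64, 2], P' = [7/32 0; 0 9]
step 1: x' = [61/172, -23/32], P' = [19/86 0; 0 15/8]
step 2: x' = [-479/700, 61/86], P' = [38/175 0; 0 81/43]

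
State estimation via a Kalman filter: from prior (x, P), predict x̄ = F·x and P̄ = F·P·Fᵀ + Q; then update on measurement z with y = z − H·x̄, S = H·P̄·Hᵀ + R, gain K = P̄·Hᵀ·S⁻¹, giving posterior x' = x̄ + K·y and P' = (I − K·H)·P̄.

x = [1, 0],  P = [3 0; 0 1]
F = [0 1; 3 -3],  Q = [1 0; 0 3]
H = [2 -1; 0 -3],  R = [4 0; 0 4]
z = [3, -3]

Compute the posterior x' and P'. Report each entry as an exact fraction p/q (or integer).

x' = [446/345, 99/115]
P' = [698/1035 14/115; 14/115 48/115]

x̄ = F·x = [0, 3]
P̄ = F·P·Fᵀ + Q = [2 -3; -3 39]
y = z − H·x̄ = [6, 6]
S = H·P̄·Hᵀ + R = [63 135; 135 355]
K = P̄·Hᵀ·S⁻¹ = [127/414 -21/230; -1/23 -36/115]
x' = x̄ + K·y = [446/345, 99/115]
P' = (I − K·H)·P̄ = [698/1035 14/115; 14/115 48/115]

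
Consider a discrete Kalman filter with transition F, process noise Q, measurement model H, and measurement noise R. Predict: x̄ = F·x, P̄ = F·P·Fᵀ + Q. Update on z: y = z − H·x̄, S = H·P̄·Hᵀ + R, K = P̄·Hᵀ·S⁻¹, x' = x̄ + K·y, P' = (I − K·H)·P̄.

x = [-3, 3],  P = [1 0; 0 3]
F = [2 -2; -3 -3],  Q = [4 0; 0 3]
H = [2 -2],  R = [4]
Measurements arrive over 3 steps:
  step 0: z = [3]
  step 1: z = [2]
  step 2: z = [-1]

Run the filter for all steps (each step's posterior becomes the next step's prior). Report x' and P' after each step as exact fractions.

step 0: x' = [-9, -81/8], P' = [164/9 18; 18 75/4]
step 1: x' = [63188/23843, 82731/47686], P' = [187292/23843 187122/23843; 187122/23843 210759/23843]
step 2: x' = [11960123/6955023, 10045605/4636682], P' = [55494172/6955023 18481458/2318341; 18481458/2318341 20775252/2318341]

step 0: x̄ = F·x = [-12, 0]
step 0: P̄ = F·P·Fᵀ + Q = [20 12; 12 39]
step 0: y = z − H·x̄ = [27]
step 0: S = H·P̄·Hᵀ + R = [144]
step 0: K = P̄·Hᵀ·S⁻¹ = [1/9; -3/8]
step 0: x' = x̄ + K·y = [-9, -81/8]
step 0: P' = (I − K·H)·P̄ = [164/9 18; 18 75/4]
step 1: x̄ = F·x = [9/4, 459/8]
step 1: P̄ = F·P·Fᵀ + Q = [71/9 19/6; 19/6 2639/4]
step 1: y = z − H·x̄ = [449/4]
step 1: S = H·P̄·Hᵀ + R = [23843/9]
step 1: K = P̄·Hᵀ·S⁻¹ = [85/23843; -23637/47686]
step 1: x' = x̄ + K·y = [63188/23843, 82731/47686]
step 1: P' = (I − K·H)·P̄ = [187292/23843 187122/23843; 187122/23843 210759/23843]
step 2: x̄ = F·x = [43645/23843, -627321/47686]
step 2: P̄ = F·P·Fᵀ + Q = [190600/23843 140802/23843; 140802/23843 7022184/23843]
step 2: y = z − H·x̄ = [-738454/23843]
step 2: S = H·P̄·Hᵀ + R = [27820092/23843]
step 2: K = P̄·Hᵀ·S⁻¹ = [24899/6955023; -1146897/2318341]
step 2: x' = x̄ + K·y = [11960123/6955023, 10045605/4636682]
step 2: P' = (I − K·H)·P̄ = [55494172/6955023 18481458/2318341; 18481458/2318341 20775252/2318341]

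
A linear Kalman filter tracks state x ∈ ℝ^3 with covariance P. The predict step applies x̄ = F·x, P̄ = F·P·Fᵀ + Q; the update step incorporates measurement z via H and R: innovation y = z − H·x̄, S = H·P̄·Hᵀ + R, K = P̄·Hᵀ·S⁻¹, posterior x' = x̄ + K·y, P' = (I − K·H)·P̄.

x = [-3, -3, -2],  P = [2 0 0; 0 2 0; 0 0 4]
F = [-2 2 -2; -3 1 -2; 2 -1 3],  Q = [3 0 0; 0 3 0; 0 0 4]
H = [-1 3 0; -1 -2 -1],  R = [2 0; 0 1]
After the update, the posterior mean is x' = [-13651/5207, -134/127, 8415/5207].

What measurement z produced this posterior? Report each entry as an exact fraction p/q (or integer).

z = [-1, 3]

x̄ = F·x = [4, 10, -9]
P̄ = F·P·Fᵀ + Q = [35 32 -36; 32 39 -38; -36 -38 50]
S = H·P̄·Hᵀ + R = [196 -153; -153 146]
K = P̄·Hᵀ·S⁻¹ = [-733/5207 -3015/5207; 34/127 -27/127; -1902/5207 218/5207]
x' − x̄ = [-34479/5207, -1404/127, 55278/5207] = K·y
y = (KᵀK)⁻¹·Kᵀ·(x' − x̄) = [-27, 18]
z = y + H·x̄ = [-27, 18] + [26, -15] = [-1, 3]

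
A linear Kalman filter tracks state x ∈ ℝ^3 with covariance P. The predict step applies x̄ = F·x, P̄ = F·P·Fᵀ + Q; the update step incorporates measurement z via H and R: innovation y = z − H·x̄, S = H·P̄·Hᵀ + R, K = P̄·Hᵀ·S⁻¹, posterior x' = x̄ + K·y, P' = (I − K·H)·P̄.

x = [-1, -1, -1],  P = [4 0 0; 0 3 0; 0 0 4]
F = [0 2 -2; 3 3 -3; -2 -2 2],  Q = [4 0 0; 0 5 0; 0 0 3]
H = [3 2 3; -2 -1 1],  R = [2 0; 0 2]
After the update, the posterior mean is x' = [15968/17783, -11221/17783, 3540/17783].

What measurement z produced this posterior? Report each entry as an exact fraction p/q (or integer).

x̄ = F·x = [0, -3, 2]
P̄ = F·P·Fᵀ + Q = [32 42 -28; 42 104 -66; -28 -66 47]
S = H·P̄·Hᵀ + R = [337 -403; -403 693]
K = P̄·Hᵀ·S⁻¹ = [6263/35566 -3235/35566; -4057/35566 -15395/35566; 4033/17783 6682/17783]
x' − x̄ = [15968/17783, 42128/17783, -32026/17783] = K·y
y = (KᵀK)⁻¹·Kᵀ·(x' − x̄) = [2, -6]
z = y + H·x̄ = [2, -6] + [0, 5] = [2, -1]

z = [2, -1]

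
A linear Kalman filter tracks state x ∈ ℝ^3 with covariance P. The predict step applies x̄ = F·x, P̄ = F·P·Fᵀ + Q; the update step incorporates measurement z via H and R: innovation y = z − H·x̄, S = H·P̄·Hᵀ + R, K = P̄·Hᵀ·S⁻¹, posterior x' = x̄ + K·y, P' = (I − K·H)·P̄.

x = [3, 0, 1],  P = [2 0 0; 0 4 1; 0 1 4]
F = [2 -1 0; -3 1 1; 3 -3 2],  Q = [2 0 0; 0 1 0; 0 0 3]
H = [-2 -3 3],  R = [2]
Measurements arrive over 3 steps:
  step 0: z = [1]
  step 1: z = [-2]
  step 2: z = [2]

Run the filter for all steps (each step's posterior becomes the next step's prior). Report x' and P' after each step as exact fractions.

step 0: x' = [44/37, -52/37, -9/37], P' = [3475/814 -1490/407 -302/407; -1490/407 4361/407 3327/407; -302/407 3327/407 3195/407]
step 1: x' = [-294861/1016339, 1047749/1016339, 182291/1016339], P' = [3957002/1016339 -2158799/1016339 565535/1016339; -2158799/1016339 11019601/2032678 7876429/2032678; 565535/1016339 7876429/2032678 8932157/2032678]
step 2: x' = [257552368/731669813, -2859104041/3658349065, 416848097/3658349065], P' = [2795452790/731669813 -1333207559/731669813 590909351/731669813; -1333207559/731669813 15349347053/3658349065 10464428719/3658349065; 590909351/731669813 10464428719/3658349065 13006902187/3658349065]

step 0: x̄ = F·x = [6, -8, 11]
step 0: P̄ = F·P·Fᵀ + Q = [14 -17 22; -17 29 -23; 22 -23 61]
step 0: y = z − H·x̄ = [-44]
step 0: S = H·P̄·Hᵀ + R = [814]
step 0: K = P̄·Hᵀ·S⁻¹ = [89/814; -61/407; 104/407]
step 0: x' = x̄ + K·y = [44/37, -52/37, -9/37]
step 0: P' = (I − K·H)·P̄ = [3475/814 -1490/407 -302/407; -1490/407 4361/407 3327/407; -302/407 3327/407 3195/407]
step 1: x̄ = F·x = [140/37, -193/37, 270/37]
step 1: P̄ = F·P·Fᵀ + Q = [18085/407 -26167/407 29056/407; -26167/407 82013/814 -85263/814; 29056/407 -85263/814 104319/814]
step 1: y = z − H·x̄ = [-1183/37]
step 1: S = H·P̄·Hᵀ + R = [1016339/407]
step 1: K = P̄·Hᵀ·S⁻¹ = [129499/1016339; -198580/1016339; 226261/1016339]
step 1: x' = x̄ + K·y = [-294861/1016339, 1047749/1016339, 182291/1016339]
step 1: P' = (I − K·H)·P̄ = [3957002/1016339 -2158799/1016339 565535/1016339; -2158799/1016339 11019601/2032678 7876429/2032678; 565535/1016339 7876429/2032678 8932157/2032678]
step 2: x̄ = F·x = [-1637471/1016339, 2114623/1016339, -3663248/1016339]
step 2: P̄ = F·P·Fᵀ + Q = [64011365/2032678 -42852952/1016339 108172631/2032678; -42852952/1016339 64041249/1016339 -74750670/1016339; 108172631/2032678 -74750670/1016339 209001563/2032678]
step 2: y = z − H·x̄ = [16091349/1016339]
step 2: S = H·P̄·Hᵀ + R = [3658349065/2032678]
step 2: K = P̄·Hᵀ·S⁻¹ = [90722575/731669813; -661339706/3658349065; 859163447/3658349065]
step 2: x' = x̄ + K·y = [257552368/731669813, -2859104041/3658349065, 416848097/3658349065]
step 2: P' = (I − K·H)·P̄ = [2795452790/731669813 -1333207559/731669813 590909351/731669813; -1333207559/731669813 15349347053/3658349065 10464428719/3658349065; 590909351/731669813 10464428719/3658349065 13006902187/3658349065]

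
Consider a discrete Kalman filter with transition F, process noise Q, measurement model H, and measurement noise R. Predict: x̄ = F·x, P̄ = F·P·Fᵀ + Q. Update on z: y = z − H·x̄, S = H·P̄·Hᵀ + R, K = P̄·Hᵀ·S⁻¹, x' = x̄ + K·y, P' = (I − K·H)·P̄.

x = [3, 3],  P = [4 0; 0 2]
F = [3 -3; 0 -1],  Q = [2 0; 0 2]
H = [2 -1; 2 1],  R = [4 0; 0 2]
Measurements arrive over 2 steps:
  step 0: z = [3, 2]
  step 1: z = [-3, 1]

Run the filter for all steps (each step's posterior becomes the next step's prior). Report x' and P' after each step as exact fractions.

step 0: x' = [765/554, -341/277], P' = [197/554 -44/277; -44/277 284/277]
step 1: x' = [-20243/152948, 73473/76474], P' = [52127/152948 -9023/76474; -9023/76474 33811/38237]

step 0: x̄ = F·x = [0, -3]
step 0: P̄ = F·P·Fᵀ + Q = [56 6; 6 4]
step 0: y = z − H·x̄ = [0, 5]
step 0: S = H·P̄·Hᵀ + R = [208 220; 220 254]
step 0: K = P̄·Hᵀ·S⁻¹ = [241/1108 153/554; -93/277 98/277]
step 0: x' = x̄ + K·y = [765/554, -341/277]
step 0: P' = (I − K·H)·P̄ = [197/554 -44/277; -44/277 284/277]
step 1: x̄ = F·x = [4341/554, 341/277]
step 1: P̄ = F·P·Fᵀ + Q = [9577/554 984/277; 984/277 838/277]
step 1: y = z − H·x̄ = [-4831/277, -4405/277]
step 1: S = H·P̄·Hᵀ + R = [17164/277 18316/277; 18316/277 24482/277]
step 1: K = P̄·Hᵀ·S⁻¹ = [30575/152948 10776/38237; -21417/76474 12394/38237]
step 1: x' = x̄ + K·y = [-20243/152948, 73473/76474]
step 1: P' = (I − K·H)·P̄ = [52127/152948 -9023/76474; -9023/76474 33811/38237]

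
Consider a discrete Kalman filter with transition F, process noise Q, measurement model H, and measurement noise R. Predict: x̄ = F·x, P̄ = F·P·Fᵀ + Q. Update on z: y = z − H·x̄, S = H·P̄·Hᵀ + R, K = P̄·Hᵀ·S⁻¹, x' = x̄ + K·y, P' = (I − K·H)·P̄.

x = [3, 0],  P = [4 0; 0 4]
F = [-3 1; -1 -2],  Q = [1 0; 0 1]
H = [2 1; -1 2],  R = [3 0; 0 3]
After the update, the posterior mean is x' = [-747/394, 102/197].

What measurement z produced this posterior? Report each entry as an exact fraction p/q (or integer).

x̄ = F·x = [-9, -3]
P̄ = F·P·Fᵀ + Q = [41 4; 4 21]
S = H·P̄·Hᵀ + R = [204 -28; -28 112]
K = P̄·Hᵀ·S⁻¹ = [311/788 -1081/5516; 77/394 2141/5516]
x' − x̄ = [2799/394, 693/197] = K·y
y = (KᵀK)⁻¹·Kᵀ·(x' − x̄) = [18, 0]
z = y + H·x̄ = [18, 0] + [-21, 3] = [-3, 3]

z = [-3, 3]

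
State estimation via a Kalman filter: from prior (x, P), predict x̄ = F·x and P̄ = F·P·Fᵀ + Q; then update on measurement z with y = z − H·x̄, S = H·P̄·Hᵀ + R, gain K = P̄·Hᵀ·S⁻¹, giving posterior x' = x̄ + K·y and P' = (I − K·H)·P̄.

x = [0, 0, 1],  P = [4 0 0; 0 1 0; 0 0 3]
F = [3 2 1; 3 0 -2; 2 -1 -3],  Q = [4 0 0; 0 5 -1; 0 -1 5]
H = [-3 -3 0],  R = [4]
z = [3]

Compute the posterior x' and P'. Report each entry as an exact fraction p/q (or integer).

x' = [1, -2, -3]
P' = [14507/1444 -14199/1444 -9325/722; -14199/1444 14531/1444 9433/722; -9325/722 9433/722 11128/361]

x̄ = F·x = [1, -2, -3]
P̄ = F·P·Fᵀ + Q = [47 30 13; 30 53 41; 13 41 49]
y = z − H·x̄ = [0]
S = H·P̄·Hᵀ + R = [1444]
K = P̄·Hᵀ·S⁻¹ = [-231/1444; -249/1444; -81/722]
x' = x̄ + K·y = [1, -2, -3]
P' = (I − K·H)·P̄ = [14507/1444 -14199/1444 -9325/722; -14199/1444 14531/1444 9433/722; -9325/722 9433/722 11128/361]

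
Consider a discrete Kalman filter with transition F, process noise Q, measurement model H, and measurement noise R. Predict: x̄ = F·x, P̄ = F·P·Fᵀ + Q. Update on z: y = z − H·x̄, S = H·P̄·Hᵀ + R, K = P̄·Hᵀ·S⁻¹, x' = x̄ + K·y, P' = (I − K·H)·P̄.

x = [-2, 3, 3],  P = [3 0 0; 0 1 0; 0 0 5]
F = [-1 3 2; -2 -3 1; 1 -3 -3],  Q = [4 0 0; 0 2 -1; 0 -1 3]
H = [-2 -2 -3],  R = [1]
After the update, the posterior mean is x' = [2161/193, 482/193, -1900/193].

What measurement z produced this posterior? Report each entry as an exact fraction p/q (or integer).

z = [2]

x̄ = F·x = [17, -2, -20]
P̄ = F·P·Fᵀ + Q = [36 7 -42; 7 28 -13; -42 -13 60]
S = H·P̄·Hᵀ + R = [193]
K = P̄·Hᵀ·S⁻¹ = [40/193; -31/193; -70/193]
x' − x̄ = [-1120/193, 868/193, 1960/193] = K·y
y = (KᵀK)⁻¹·Kᵀ·(x' − x̄) = [-28]
z = y + H·x̄ = [-28] + [30] = [2]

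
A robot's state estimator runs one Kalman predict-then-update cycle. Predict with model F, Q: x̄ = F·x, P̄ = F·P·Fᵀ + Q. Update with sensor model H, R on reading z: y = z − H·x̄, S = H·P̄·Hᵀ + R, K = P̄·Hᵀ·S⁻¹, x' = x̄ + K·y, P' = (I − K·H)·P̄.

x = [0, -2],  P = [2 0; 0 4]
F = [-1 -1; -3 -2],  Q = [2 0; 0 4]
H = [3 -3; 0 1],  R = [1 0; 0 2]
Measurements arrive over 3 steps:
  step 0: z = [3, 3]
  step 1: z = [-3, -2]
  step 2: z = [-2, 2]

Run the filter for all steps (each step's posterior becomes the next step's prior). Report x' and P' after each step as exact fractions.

step 0: x̄ = F·x = [2, 4]
step 0: P̄ = F·P·Fᵀ + Q = [8 14; 14 38]
step 0: y = z − H·x̄ = [9, -1]
step 0: S = H·P̄·Hᵀ + R = [163 -72; -72 40]
step 0: K = P̄·Hᵀ·S⁻¹ = [36/167 493/668; -18/167 505/668]
step 0: x' = x̄ + K·y = [2139/668, 1519/668]
step 0: P' = (I − K·H)·P̄ = [517/334 493/334; 493/334 505/334]
step 1: x̄ = F·x = [-1829/334, -9455/668]
step 1: P̄ = F·P·Fᵀ + Q = [1338/167 2513/167; 2513/167 13925/334]
step 1: y = z − H·x̄ = [-19395/668, 8119/668]
step 1: S = H·P̄·Hᵀ + R = [59275/334 -26697/334; -26697/334 14593/334]
step 1: K = P̄·Hᵀ·S⁻¹ = [93708/455899 328450/455899; -53394/455899 337349/455899]
step 1: x' = x̄ + K·y = [-1225239/455899, -802413/455899]
step 1: P' = (I − K·H)·P̄ = [688136/455899 656900/455899; 656900/455899 674698/455899]
step 2: x̄ = F·x = [2027652/455899, 5280543/455899]
step 2: P̄ = F·P·Fᵀ + Q = [3588432/455899 6698304/455899; 6698304/455899 18598412/455899]
step 2: y = z − H·x̄ = [8846875/455899, -4368745/455899]
step 2: S = H·P̄·Hᵀ + R = [79568023/455899 -35700324/455899; -35700324/455899 19510210/455899]
step 2: K = P̄·Hᵀ·S⁻¹ = [2723184/13250251 219237696/304755773; -1552188/13250251 225187750/304755773]
step 2: x' = x̄ + K·y = [469958124/304755773, 679211411/304755773]
step 2: P' = (I − K·H)·P̄ = [459353136/304755773 438475392/304755773; 438475392/304755773 450375500/304755773]

step 0: x' = [2139/668, 1519/668], P' = [517/334 493/334; 493/334 505/334]
step 1: x' = [-1225239/455899, -802413/455899], P' = [688136/455899 656900/455899; 656900/455899 674698/455899]
step 2: x' = [469958124/304755773, 679211411/304755773], P' = [459353136/304755773 438475392/304755773; 438475392/304755773 450375500/304755773]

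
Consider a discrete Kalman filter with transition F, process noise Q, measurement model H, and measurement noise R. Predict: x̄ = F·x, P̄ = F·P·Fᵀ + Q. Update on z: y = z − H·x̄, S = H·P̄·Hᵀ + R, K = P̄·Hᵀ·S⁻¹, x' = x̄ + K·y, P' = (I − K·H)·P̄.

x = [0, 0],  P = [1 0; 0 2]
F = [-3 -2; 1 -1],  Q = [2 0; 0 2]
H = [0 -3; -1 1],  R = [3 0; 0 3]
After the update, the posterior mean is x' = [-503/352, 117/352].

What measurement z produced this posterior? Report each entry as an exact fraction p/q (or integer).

z = [-1, 2]

x̄ = F·x = [0, 0]
P̄ = F·P·Fᵀ + Q = [19 1; 1 5]
S = H·P̄·Hᵀ + R = [48 -12; -12 25]
K = P̄·Hᵀ·S⁻¹ = [-97/352 -75/88; -109/352 1/88]
x' − x̄ = [-503/352, 117/352] = K·y
y = (KᵀK)⁻¹·Kᵀ·(x' − x̄) = [-1, 2]
z = y + H·x̄ = [-1, 2] + [0, 0] = [-1, 2]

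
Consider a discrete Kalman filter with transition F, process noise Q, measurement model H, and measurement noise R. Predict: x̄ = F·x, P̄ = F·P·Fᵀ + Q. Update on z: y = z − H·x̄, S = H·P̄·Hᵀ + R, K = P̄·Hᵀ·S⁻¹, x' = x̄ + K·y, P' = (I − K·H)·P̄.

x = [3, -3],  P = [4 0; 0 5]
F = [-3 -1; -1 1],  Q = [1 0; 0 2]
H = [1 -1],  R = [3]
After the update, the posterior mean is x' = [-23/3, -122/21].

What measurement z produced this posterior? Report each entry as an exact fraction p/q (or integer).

z = [-2]

x̄ = F·x = [-6, -6]
P̄ = F·P·Fᵀ + Q = [42 7; 7 11]
S = H·P̄·Hᵀ + R = [42]
K = P̄·Hᵀ·S⁻¹ = [5/6; -2/21]
x' − x̄ = [-5/3, 4/21] = K·y
y = (KᵀK)⁻¹·Kᵀ·(x' − x̄) = [-2]
z = y + H·x̄ = [-2] + [0] = [-2]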